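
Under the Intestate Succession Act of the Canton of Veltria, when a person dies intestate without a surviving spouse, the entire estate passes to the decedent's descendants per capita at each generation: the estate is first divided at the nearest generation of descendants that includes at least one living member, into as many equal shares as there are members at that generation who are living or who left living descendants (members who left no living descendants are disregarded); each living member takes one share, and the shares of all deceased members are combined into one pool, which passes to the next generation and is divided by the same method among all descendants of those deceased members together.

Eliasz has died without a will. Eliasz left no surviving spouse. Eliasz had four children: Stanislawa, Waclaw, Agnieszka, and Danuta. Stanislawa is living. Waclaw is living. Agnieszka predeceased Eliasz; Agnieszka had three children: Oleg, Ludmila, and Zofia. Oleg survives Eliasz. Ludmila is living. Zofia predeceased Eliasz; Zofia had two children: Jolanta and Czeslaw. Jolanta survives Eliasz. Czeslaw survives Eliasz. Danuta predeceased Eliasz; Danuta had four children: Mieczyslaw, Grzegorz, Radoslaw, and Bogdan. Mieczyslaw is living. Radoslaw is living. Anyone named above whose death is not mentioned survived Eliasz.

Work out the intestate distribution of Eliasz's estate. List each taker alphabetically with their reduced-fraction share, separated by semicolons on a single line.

Bogdan 1/14; Czeslaw 1/28; Grzegorz 1/14; Jolanta 1/28; Ludmila 1/14; Mieczyslaw 1/14; Oleg 1/14; Radoslaw 1/14; Stanislawa 1/4; Waclaw 1/4

There is no surviving spouse, so the entire estate passes to Eliasz's descendants per capita at each generation.
At generation 1 (Stanislawa, Waclaw, Agnieszka, Danuta) there are 4 shares of (1)/4 = 1/4 each.
Living: Stanislawa and Waclaw — each takes 1/4.
Deceased: Agnieszka and Danuta. Their combined 1/2 is pooled and carried to generation 2.
At generation 2 (Oleg, Ludmila, Zofia, Mieczyslaw, Grzegorz, Radoslaw, Bogdan) there are 7 shares of (1/2)/7 = 1/14 each.
Living: Oleg, Ludmila, Mieczyslaw, Grzegorz, Radoslaw, and Bogdan — each takes 1/14.
Deceased: Zofia. That 1/14 share is carried to generation 3.
At generation 3 (Jolanta, Czeslaw) there are 2 shares of (1/14)/2 = 1/28 each.
Living: Jolanta and Czeslaw — each takes 1/28.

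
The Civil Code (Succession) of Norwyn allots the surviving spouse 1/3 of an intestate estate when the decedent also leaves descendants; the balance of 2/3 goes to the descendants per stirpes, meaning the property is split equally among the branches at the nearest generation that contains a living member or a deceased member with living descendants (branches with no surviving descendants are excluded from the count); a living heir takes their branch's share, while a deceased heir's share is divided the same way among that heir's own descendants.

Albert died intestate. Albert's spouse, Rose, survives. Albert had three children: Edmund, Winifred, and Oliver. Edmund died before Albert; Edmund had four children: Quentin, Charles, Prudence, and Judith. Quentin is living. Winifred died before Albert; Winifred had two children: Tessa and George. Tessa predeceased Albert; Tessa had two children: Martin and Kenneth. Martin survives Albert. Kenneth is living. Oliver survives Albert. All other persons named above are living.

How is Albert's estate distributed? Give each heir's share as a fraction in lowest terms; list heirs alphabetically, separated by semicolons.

Rose, as surviving spouse, takes 1/3.
The remaining 2/3 passes to Albert's descendants per stirpes.
The 2/3 is divided into 3 equal shares of 2/9 among Edmund, Winifred, Oliver.
Edmund predeceased; the 2/9 allotted to Edmund's branch passes to Edmund's issue by representation.
The 2/9 is divided into 4 equal shares of 1/18 among Quentin, Charles, Prudence, Judith.
Quentin is living and takes 1/18.
Charles is living and takes 1/18.
Prudence is living and takes 1/18.
Judith is living and takes 1/18.
Winifred predeceased; the 2/9 allotted to Winifred's branch passes to Winifred's issue by representation.
The 2/9 is divided into 2 equal shares of 1/9 among Tessa, George.
Tessa predeceased; the 1/9 allotted to Tessa's branch passes to Tessa's issue by representation.
The 1/9 is divided into 2 equal shares of 1/18 among Martin, Kenneth.
Martin is living and takes 1/18.
Kenneth is living and takes 1/18.
George is living and takes 1/9.
Oliver is living and takes 2/9.

Charles 1/18; George 1/9; Judith 1/18; Kenneth 1/18; Martin 1/18; Oliver 2/9; Prudence 1/18; Quentin 1/18; Rose 1/3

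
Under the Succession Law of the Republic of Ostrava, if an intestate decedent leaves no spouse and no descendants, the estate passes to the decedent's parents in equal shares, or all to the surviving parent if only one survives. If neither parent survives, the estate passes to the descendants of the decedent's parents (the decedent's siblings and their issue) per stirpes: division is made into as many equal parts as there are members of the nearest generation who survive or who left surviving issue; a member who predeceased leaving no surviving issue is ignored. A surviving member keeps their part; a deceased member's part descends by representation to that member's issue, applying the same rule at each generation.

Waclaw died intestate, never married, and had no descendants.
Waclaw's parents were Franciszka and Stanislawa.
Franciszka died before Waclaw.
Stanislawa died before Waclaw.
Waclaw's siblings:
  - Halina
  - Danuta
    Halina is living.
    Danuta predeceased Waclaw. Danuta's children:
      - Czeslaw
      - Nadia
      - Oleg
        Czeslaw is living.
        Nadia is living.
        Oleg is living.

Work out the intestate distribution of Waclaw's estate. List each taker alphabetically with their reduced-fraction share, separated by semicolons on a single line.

Czeslaw 1/6; Halina 1/2; Nadia 1/6; Oleg 1/6

Neither parent survives and there are no descendants, so the estate passes to Waclaw's siblings and their issue per stirpes.
The estate is divided into 2 equal shares of 1/2 among Halina, Danuta.
Halina is living and takes 1/2.
Danuta predeceased; the 1/2 allotted to Danuta's branch passes to Danuta's issue by representation.
The 1/2 is divided into 3 equal shares of 1/6 among Czeslaw, Nadia, Oleg.
Czeslaw is living and takes 1/6.
Nadia is living and takes 1/6.
Oleg is living and takes 1/6.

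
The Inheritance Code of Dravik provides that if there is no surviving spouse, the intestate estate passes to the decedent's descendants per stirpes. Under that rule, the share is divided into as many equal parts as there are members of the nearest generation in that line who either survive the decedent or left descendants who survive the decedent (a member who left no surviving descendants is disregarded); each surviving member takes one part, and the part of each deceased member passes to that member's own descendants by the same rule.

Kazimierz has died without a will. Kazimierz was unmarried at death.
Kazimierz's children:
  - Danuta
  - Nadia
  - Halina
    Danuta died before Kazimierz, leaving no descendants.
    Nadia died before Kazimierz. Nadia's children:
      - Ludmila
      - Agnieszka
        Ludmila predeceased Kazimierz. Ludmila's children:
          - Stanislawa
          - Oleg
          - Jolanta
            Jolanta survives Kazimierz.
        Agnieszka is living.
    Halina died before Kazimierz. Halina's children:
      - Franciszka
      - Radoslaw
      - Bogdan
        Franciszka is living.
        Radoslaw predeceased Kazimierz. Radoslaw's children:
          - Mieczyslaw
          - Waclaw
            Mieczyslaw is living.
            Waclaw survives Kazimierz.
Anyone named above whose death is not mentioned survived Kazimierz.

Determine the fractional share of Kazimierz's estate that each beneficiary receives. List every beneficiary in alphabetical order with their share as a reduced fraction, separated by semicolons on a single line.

Agnieszka 1/4; Bogdan 1/6; Franciszka 1/6; Jolanta 1/12; Mieczyslaw 1/12; Oleg 1/12; Stanislawa 1/12; Waclaw 1/12

There is no surviving spouse, so the entire estate passes to Kazimierz's descendants per stirpes.
Danuta left no surviving issue, so that branch lapses and is disregarded.
The estate is divided into 2 equal shares of 1/2 among Nadia, Halina.
Nadia predeceased; the 1/2 allotted to Nadia's branch passes to Nadia's issue by representation.
The 1/2 is divided into 2 equal shares of 1/4 among Ludmila, Agnieszka.
Ludmila predeceased; the 1/4 allotted to Ludmila's branch passes to Ludmila's issue by representation.
The 1/4 is divided into 3 equal shares of 1/12 among Stanislawa, Oleg, Jolanta.
Stanislawa is living and takes 1/12.
Oleg is living and takes 1/12.
Jolanta is living and takes 1/12.
Agnieszka is living and takes 1/4.
Halina predeceased; the 1/2 allotted to Halina's branch passes to Halina's issue by representation.
The 1/2 is divided into 3 equal shares of 1/6 among Franciszka, Radoslaw, Bogdan.
Franciszka is living and takes 1/6.
Radoslaw predeceased; the 1/6 allotted to Radoslaw's branch passes to Radoslaw's issue by representation.
The 1/6 is divided into 2 equal shares of 1/12 among Mieczyslaw, Waclaw.
Mieczyslaw is living and takes 1/12.
Waclaw is living and takes 1/12.
Bogdan is living and takes 1/6.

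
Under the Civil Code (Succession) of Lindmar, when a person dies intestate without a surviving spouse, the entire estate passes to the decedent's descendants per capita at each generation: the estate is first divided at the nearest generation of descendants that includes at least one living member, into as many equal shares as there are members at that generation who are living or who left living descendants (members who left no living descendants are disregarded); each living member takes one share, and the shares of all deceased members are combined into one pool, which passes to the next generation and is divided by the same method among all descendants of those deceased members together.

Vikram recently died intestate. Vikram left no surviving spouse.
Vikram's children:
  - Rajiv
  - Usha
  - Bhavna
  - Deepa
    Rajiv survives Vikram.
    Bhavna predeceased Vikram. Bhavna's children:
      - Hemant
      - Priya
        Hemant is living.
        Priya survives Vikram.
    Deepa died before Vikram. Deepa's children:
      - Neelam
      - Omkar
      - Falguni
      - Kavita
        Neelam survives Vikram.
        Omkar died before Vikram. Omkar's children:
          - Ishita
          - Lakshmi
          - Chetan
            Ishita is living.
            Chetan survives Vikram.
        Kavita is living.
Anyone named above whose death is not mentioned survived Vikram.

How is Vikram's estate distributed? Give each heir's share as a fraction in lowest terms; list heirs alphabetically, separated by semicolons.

There is no surviving spouse, so the entire estate passes to Vikram's descendants per capita at each generation.
At generation 1 (Rajiv, Usha, Bhavna, Deepa) there are 4 shares of (1)/4 = 1/4 each.
Living: Rajiv and Usha — each takes 1/4.
Deceased: Bhavna and Deepa. Their combined 1/2 is pooled and carried to generation 2.
At generation 2 (Hemant, Priya, Neelam, Omkar, Falguni, Kavita) there are 6 shares of (1/2)/6 = 1/12 each.
Living: Hemant, Priya, Neelam, Falguni, and Kavita — each takes 1/12.
Deceased: Omkar. That 1/12 share is carried to generation 3.
At generation 3 (Ishita, Lakshmi, Chetan) there are 3 shares of (1/12)/3 = 1/36 each.
Living: Ishita, Lakshmi, and Chetan — each takes 1/36.

Chetan 1/36; Falguni 1/12; Hemant 1/12; Ishita 1/36; Kavita 1/12; Lakshmi 1/36; Neelam 1/12; Priya 1/12; Rajiv 1/4; Usha 1/4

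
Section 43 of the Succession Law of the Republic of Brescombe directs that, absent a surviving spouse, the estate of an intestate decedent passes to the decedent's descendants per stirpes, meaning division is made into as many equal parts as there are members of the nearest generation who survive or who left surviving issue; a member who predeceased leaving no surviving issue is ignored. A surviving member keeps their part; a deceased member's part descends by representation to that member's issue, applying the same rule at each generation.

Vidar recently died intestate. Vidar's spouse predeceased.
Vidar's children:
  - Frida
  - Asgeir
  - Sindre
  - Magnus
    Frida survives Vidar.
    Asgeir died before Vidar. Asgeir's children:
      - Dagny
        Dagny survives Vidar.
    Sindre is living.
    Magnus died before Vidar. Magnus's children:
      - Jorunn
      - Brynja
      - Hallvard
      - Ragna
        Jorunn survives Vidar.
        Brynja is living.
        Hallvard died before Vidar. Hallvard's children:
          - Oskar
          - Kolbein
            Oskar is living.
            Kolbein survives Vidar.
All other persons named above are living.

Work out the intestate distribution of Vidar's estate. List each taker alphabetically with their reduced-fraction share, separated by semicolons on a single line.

Brynja 1/16; Dagny 1/4; Frida 1/4; Jorunn 1/16; Kolbein 1/32; Oskar 1/32; Ragna 1/16; Sindre 1/4

There is no surviving spouse, so the entire estate passes to Vidar's descendants per stirpes.
The estate is divided into 4 equal shares of 1/4 among Frida, Asgeir, Sindre, Magnus.
Frida is living and takes 1/4.
Asgeir predeceased; the 1/4 allotted to Asgeir's branch passes to Asgeir's issue by representation.
Dagny is the sole taker at this level and receives the full 1/4.
Sindre is living and takes 1/4.
Magnus predeceased; the 1/4 allotted to Magnus's branch passes to Magnus's issue by representation.
The 1/4 is divided into 4 equal shares of 1/16 among Jorunn, Brynja, Hallvard, Ragna.
Jorunn is living and takes 1/16.
Brynja is living and takes 1/16.
Hallvard predeceased; the 1/16 allotted to Hallvard's branch passes to Hallvard's issue by representation.
The 1/16 is divided into 2 equal shares of 1/32 among Oskar, Kolbein.
Oskar is living and takes 1/32.
Kolbein is living and takes 1/32.
Ragna is living and takes 1/16.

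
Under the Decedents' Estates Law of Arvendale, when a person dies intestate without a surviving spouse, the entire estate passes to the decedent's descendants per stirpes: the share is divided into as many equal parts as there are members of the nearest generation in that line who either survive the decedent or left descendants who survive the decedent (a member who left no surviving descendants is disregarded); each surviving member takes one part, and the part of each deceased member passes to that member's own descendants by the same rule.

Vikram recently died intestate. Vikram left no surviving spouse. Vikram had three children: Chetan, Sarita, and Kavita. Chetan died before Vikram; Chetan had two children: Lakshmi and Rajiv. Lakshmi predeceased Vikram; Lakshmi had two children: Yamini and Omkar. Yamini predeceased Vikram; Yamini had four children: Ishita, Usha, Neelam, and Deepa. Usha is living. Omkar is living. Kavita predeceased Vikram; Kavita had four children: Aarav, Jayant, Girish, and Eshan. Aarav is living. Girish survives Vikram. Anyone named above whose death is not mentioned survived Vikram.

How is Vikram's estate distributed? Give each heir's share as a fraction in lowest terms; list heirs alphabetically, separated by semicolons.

There is no surviving spouse, so the entire estate passes to Vikram's descendants per stirpes.
The estate is divided into 3 equal shares of 1/3 among Chetan, Sarita, Kavita.
Chetan predeceased; the 1/3 allotted to Chetan's branch passes to Chetan's issue by representation.
The 1/3 is divided into 2 equal shares of 1/6 among Lakshmi, Rajiv.
Lakshmi predeceased; the 1/6 allotted to Lakshmi's branch passes to Lakshmi's issue by representation.
The 1/6 is divided into 2 equal shares of 1/12 among Yamini, Omkar.
Yamini predeceased; the 1/12 allotted to Yamini's branch passes to Yamini's issue by representation.
The 1/12 is divided into 4 equal shares of 1/48 among Ishita, Usha, Neelam, Deepa.
Ishita is living and takes 1/48.
Usha is living and takes 1/48.
Neelam is living and takes 1/48.
Deepa is living and takes 1/48.
Omkar is living and takes 1/12.
Rajiv is living and takes 1/6.
Sarita is living and takes 1/3.
Kavita predeceased; the 1/3 allotted to Kavita's branch passes to Kavita's issue by representation.
The 1/3 is divided into 4 equal shares of 1/12 among Aarav, Jayant, Girish, Eshan.
Aarav is living and takes 1/12.
Jayant is living and takes 1/12.
Girish is living and takes 1/12.
Eshan is living and takes 1/12.

Aarav 1/12; Deepa 1/48; Eshan 1/12; Girish 1/12; Ishita 1/48; Jayant 1/12; Neelam 1/48; Omkar 1/12; Rajiv 1/6; Sarita 1/3; Usha 1/48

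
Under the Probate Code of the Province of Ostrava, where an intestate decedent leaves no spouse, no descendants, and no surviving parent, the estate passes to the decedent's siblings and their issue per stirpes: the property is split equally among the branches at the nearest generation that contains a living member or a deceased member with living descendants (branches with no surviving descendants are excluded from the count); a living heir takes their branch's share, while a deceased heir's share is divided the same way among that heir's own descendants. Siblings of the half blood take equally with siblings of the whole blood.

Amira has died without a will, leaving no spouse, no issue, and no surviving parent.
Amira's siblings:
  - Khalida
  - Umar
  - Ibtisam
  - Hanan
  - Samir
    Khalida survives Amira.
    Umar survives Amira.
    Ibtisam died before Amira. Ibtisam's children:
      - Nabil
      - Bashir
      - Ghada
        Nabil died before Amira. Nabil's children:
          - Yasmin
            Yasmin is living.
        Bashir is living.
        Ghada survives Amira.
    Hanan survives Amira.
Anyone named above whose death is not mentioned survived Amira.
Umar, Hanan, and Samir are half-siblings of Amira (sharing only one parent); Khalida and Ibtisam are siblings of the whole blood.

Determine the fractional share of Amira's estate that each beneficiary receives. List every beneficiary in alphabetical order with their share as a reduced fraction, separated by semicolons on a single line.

No spouse, descendants, or parent survives, so the estate passes to Amira's siblings per stirpes.
Half-blood and whole-blood siblings take equally under the stated rule.
The estate is divided into 5 equal shares of 1/5 among Khalida, Umar, Ibtisam, Hanan, Samir.
Khalida is living and takes 1/5.
Umar is living and takes 1/5.
Ibtisam predeceased; the 1/5 allotted to Ibtisam's branch passes to Ibtisam's issue by representation.
The 1/5 is divided into 3 equal shares of 1/15 among Nabil, Bashir, Ghada.
Nabil predeceased; the 1/15 allotted to Nabil's branch passes to Nabil's issue by representation.
Yasmin is the sole taker at this level and receives the full 1/15.
Bashir is living and takes 1/15.
Ghada is living and takes 1/15.
Hanan is living and takes 1/5.
Samir is living and takes 1/5.

Bashir 1/15; Ghada 1/15; Hanan 1/5; Khalida 1/5; Samir 1/5; Umar 1/5; Yasmin 1/15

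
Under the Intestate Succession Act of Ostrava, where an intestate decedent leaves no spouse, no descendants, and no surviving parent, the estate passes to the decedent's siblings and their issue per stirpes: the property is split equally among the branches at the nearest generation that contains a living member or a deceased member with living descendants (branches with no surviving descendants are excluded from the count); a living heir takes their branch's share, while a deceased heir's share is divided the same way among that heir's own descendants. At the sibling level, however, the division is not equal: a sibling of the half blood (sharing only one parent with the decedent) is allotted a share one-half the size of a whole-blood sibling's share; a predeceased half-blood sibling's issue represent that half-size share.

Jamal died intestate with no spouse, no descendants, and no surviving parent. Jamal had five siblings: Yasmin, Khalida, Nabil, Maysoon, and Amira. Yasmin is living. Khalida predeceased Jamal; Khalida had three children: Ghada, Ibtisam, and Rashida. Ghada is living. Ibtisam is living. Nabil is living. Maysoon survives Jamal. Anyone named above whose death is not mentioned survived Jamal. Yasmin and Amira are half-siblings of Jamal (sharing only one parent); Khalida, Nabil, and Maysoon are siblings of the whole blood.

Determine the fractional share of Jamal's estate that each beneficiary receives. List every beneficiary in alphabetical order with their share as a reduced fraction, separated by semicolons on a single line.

No spouse, descendants, or parent survives, so the estate passes to Jamal's siblings per stirpes.
Half-blood siblings count for one-half the weight of whole-blood siblings at the initial division.
Dividing 1 in proportion to weights (total weight 4): Yasmin (weight 1/2) → 1/8; Khalida (weight 1) → 1/4; Nabil (weight 1) → 1/4; Maysoon (weight 1) → 1/4; Amira (weight 1/2) → 1/8.
Yasmin is living and takes 1/8.
Khalida predeceased; the 1/4 allotted to Khalida's branch passes to Khalida's issue by representation.
The 1/4 is divided into 3 equal shares of 1/12 among Ghada, Ibtisam, Rashida.
Ghada is living and takes 1/12.
Ibtisam is living and takes 1/12.
Rashida is living and takes 1/12.
Nabil is living and takes 1/4.
Maysoon is living and takes 1/4.
Amira is living and takes 1/8.

Amira 1/8; Ghada 1/12; Ibtisam 1/12; Maysoon 1/4; Nabil 1/4; Rashida 1/12; Yasmin 1/8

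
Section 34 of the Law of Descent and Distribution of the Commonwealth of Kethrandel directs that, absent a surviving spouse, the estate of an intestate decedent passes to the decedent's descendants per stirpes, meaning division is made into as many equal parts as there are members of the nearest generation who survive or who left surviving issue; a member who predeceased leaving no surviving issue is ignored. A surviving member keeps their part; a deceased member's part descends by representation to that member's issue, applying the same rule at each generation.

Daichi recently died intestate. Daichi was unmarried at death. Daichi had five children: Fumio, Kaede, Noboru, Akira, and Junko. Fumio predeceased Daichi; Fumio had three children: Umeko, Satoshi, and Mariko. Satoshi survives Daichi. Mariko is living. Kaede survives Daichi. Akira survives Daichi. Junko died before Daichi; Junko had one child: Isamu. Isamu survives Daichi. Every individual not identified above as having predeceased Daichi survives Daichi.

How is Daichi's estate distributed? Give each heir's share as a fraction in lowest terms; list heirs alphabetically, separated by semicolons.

There is no surviving spouse, so the entire estate passes to Daichi's descendants per stirpes.
The estate is divided into 5 equal shares of 1/5 among Fumio, Kaede, Noboru, Akira, Junko.
Fumio predeceased; the 1/5 allotted to Fumio's branch passes to Fumio's issue by representation.
The 1/5 is divided into 3 equal shares of 1/15 among Umeko, Satoshi, Mariko.
Umeko is living and takes 1/15.
Satoshi is living and takes 1/15.
Mariko is living and takes 1/15.
Kaede is living and takes 1/5.
Noboru is living and takes 1/5.
Akira is living and takes 1/5.
Junko predeceased; the 1/5 allotted to Junko's branch passes to Junko's issue by representation.
Isamu is the sole taker at this level and receives the full 1/5.

Akira 1/5; Isamu 1/5; Kaede 1/5; Mariko 1/15; Noboru 1/5; Satoshi 1/15; Umeko 1/15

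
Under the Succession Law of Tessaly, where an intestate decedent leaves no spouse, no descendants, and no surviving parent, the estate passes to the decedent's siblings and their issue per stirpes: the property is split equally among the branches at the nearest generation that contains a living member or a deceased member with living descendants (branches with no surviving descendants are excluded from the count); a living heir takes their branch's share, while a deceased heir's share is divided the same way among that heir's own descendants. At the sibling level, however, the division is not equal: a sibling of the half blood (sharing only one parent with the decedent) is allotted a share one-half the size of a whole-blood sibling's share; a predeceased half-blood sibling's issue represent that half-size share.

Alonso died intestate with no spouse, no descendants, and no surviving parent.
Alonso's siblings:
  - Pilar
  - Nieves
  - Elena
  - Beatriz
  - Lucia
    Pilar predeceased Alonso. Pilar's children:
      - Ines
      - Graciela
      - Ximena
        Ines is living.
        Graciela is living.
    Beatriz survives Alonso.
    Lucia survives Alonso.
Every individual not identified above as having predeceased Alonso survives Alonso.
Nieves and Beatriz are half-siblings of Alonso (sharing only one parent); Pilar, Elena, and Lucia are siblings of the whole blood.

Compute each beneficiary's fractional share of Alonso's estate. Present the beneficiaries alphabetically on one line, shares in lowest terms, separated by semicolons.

Beatriz 1/8; Elena 1/4; Graciela 1/12; Ines 1/12; Lucia 1/4; Nieves 1/8; Ximena 1/12

No spouse, descendants, or parent survives, so the estate passes to Alonso's siblings per stirpes.
Half-blood siblings count for one-half the weight of whole-blood siblings at the initial division.
Dividing 1 in proportion to weights (total weight 4): Pilar (weight 1) → 1/4; Nieves (weight 1/2) → 1/8; Elena (weight 1) → 1/4; Beatriz (weight 1/2) → 1/8; Lucia (weight 1) → 1/4.
Pilar predeceased; the 1/4 allotted to Pilar's branch passes to Pilar's issue by representation.
The 1/4 is divided into 3 equal shares of 1/12 among Ines, Graciela, Ximena.
Ines is living and takes 1/12.
Graciela is living and takes 1/12.
Ximena is living and takes 1/12.
Nieves is living and takes 1/8.
Elena is living and takes 1/4.
Beatriz is living and takes 1/8.
Lucia is living and takes 1/4.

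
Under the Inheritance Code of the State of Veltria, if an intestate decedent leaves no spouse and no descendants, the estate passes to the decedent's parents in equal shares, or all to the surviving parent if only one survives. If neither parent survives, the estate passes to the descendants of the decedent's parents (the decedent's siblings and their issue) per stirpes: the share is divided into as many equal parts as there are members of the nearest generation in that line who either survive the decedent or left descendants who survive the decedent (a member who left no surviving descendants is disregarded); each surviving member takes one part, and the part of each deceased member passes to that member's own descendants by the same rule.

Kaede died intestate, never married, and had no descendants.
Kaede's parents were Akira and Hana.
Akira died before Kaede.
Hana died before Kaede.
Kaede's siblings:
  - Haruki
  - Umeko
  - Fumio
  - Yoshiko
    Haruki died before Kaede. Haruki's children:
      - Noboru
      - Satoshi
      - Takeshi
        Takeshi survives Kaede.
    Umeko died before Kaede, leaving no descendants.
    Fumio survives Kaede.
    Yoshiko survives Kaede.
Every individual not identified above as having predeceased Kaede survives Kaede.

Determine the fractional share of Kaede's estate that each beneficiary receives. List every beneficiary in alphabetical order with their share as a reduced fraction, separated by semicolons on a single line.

Neither parent survives and there are no descendants, so the estate passes to Kaede's siblings and their issue per stirpes.
Umeko left no surviving issue, so that branch lapses and is disregarded.
The estate is divided into 3 equal shares of 1/3 among Haruki, Fumio, Yoshiko.
Haruki predeceased; the 1/3 allotted to Haruki's branch passes to Haruki's issue by representation.
The 1/3 is divided into 3 equal shares of 1/9 among Noboru, Satoshi, Takeshi.
Noboru is living and takes 1/9.
Satoshi is living and takes 1/9.
Takeshi is living and takes 1/9.
Fumio is living and takes 1/3.
Yoshiko is living and takes 1/3.

Fumio 1/3; Noboru 1/9; Satoshi 1/9; Takeshi 1/9; Yoshiko 1/3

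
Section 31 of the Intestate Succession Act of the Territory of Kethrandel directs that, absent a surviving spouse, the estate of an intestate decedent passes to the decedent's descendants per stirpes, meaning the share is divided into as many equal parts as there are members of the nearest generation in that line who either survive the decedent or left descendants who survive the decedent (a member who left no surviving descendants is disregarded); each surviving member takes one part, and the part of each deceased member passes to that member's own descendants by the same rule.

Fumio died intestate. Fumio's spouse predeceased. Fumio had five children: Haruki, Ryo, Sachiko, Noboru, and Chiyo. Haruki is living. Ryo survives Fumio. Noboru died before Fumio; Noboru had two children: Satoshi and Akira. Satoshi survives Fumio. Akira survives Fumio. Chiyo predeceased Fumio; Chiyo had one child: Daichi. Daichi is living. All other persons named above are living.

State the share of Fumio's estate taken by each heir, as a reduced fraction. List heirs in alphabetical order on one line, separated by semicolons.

There is no surviving spouse, so the entire estate passes to Fumio's descendants per stirpes.
The estate is divided into 5 equal shares of 1/5 among Haruki, Ryo, Sachiko, Noboru, Chiyo.
Haruki is living and takes 1/5.
Ryo is living and takes 1/5.
Sachiko is living and takes 1/5.
Noboru predeceased; the 1/5 allotted to Noboru's branch passes to Noboru's issue by representation.
The 1/5 is divided into 2 equal shares of 1/10 among Satoshi, Akira.
Satoshi is living and takes 1/10.
Akira is living and takes 1/10.
Chiyo predeceased; the 1/5 allotted to Chiyo's branch passes to Chiyo's issue by representation.
Daichi is the sole taker at this level and receives the full 1/5.

Akira 1/10; Daichi 1/5; Haruki 1/5; Ryo 1/5; Sachiko 1/5; Satoshi 1/10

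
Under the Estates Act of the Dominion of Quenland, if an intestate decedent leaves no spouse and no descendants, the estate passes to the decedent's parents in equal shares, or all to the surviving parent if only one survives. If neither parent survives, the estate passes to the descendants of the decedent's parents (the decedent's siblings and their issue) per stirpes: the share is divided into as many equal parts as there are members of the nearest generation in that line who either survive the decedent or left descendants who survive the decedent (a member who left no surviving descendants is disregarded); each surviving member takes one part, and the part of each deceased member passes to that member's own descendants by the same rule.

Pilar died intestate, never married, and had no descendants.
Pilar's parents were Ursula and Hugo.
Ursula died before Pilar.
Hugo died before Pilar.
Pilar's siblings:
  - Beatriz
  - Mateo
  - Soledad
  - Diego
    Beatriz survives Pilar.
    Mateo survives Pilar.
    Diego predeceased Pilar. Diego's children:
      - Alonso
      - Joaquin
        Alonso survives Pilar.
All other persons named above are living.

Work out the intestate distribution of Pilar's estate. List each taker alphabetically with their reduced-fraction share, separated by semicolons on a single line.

Neither parent survives and there are no descendants, so the estate passes to Pilar's siblings and their issue per stirpes.
The estate is divided into 4 equal shares of 1/4 among Beatriz, Mateo, Soledad, Diego.
Beatriz is living and takes 1/4.
Mateo is living and takes 1/4.
Soledad is living and takes 1/4.
Diego predeceased; the 1/4 allotted to Diego's branch passes to Diego's issue by representation.
The 1/4 is divided into 2 equal shares of 1/8 among Alonso, Joaquin.
Alonso is living and takes 1/8.
Joaquin is living and takes 1/8.

Alonso 1/8; Beatriz 1/4; Joaquin 1/8; Mateo 1/4; Soledad 1/4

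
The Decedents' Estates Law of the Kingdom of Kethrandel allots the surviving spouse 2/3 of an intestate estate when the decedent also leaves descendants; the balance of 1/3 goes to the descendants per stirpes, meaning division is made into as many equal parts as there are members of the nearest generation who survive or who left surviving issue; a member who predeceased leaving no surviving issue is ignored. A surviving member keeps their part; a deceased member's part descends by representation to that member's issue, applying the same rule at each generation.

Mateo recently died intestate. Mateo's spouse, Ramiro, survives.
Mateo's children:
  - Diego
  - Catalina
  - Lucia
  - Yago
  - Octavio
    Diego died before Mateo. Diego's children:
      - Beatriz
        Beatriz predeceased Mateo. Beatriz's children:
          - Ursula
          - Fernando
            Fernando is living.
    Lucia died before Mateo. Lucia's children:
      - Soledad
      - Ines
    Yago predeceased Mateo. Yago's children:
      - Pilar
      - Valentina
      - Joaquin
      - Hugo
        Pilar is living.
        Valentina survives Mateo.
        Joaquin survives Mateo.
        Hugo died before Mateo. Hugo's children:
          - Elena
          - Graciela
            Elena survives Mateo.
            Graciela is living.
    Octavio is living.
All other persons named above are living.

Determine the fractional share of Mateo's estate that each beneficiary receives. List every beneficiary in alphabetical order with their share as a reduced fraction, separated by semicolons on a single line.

Ramiro, as surviving spouse, takes 2/3.
The remaining 1/3 passes to Mateo's descendants per stirpes.
The 1/3 is divided into 5 equal shares of 1/15 among Diego, Catalina, Lucia, Yago, Octavio.
Diego predeceased; the 1/15 allotted to Diego's branch passes to Diego's issue by representation.
Beatriz's line is the sole branch at this level, so the full 1/15 passes to Beatriz's issue by representation.
The 1/15 is divided into 2 equal shares of 1/30 among Ursula, Fernando.
Ursula is living and takes 1/30.
Fernando is living and takes 1/30.
Catalina is living and takes 1/15.
Lucia predeceased; the 1/15 allotted to Lucia's branch passes to Lucia's issue by representation.
The 1/15 is divided into 2 equal shares of 1/30 among Soledad, Ines.
Soledad is living and takes 1/30.
Ines is living and takes 1/30.
Yago predeceased; the 1/15 allotted to Yago's branch passes to Yago's issue by representation.
The 1/15 is divided into 4 equal shares of 1/60 among Pilar, Valentina, Joaquin, Hugo.
Pilar is living and takes 1/60.
Valentina is living and takes 1/60.
Joaquin is living and takes 1/60.
Hugo predeceased; the 1/60 allotted to Hugo's branch passes to Hugo's issue by representation.
The 1/60 is divided into 2 equal shares of 1/120 among Elena, Graciela.
Elena is living and takes 1/120.
Graciela is living and takes 1/120.
Octavio is living and takes 1/15.

Catalina 1/15; Elena 1/120; Fernando 1/30; Graciela 1/120; Ines 1/30; Joaquin 1/60; Octavio 1/15; Pilar 1/60; Ramiro 2/3; Soledad 1/30; Ursula 1/30; Valentina 1/60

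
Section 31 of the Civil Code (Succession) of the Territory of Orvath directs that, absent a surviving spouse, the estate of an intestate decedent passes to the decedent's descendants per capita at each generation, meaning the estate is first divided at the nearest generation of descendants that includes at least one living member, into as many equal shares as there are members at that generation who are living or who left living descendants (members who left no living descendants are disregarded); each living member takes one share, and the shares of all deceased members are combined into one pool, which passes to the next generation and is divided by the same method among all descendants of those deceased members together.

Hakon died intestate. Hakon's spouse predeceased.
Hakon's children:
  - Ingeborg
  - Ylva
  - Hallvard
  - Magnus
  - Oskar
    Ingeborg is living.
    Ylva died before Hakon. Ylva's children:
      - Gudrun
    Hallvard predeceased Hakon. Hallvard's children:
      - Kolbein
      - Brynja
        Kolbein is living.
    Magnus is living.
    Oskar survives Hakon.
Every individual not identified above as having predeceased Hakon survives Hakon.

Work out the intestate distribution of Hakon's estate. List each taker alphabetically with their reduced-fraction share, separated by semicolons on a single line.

There is no surviving spouse, so the entire estate passes to Hakon's descendants per capita at each generation.
At generation 1 (Ingeborg, Ylva, Hallvard, Magnus, Oskar) there are 5 shares of (1)/5 = 1/5 each.
Living: Ingeborg, Magnus, and Oskar — each takes 1/5.
Deceased: Ylva and Hallvard. Their combined 2/5 is pooled and carried to generation 2.
At generation 2 (Gudrun, Kolbein, Brynja) there are 3 shares of (2/5)/3 = 2/15 each.
Living: Gudrun, Kolbein, and Brynja — each takes 2/15.

Brynja 2/15; Gudrun 2/15; Ingeborg 1/5; Kolbein 2/15; Magnus 1/5; Oskar 1/5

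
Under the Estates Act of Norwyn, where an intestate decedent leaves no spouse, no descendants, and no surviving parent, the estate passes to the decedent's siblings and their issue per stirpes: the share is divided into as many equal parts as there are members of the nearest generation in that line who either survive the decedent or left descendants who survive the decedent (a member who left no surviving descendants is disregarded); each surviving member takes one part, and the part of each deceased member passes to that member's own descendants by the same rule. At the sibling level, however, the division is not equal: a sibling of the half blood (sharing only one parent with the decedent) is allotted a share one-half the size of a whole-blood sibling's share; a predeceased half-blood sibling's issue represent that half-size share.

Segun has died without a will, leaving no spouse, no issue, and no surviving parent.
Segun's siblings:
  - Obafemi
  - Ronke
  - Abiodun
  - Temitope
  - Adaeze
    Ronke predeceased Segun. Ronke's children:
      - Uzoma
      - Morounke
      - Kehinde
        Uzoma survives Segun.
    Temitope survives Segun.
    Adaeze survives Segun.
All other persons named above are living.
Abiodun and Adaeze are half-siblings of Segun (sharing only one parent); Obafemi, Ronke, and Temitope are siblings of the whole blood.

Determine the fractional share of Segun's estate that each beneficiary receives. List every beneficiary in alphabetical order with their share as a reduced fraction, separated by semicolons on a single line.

Abiodun 1/8; Adaeze 1/8; Kehinde 1/12; Morounke 1/12; Obafemi 1/4; Temitope 1/4; Uzoma 1/12

No spouse, descendants, or parent survives, so the estate passes to Segun's siblings per stirpes.
Half-blood siblings count for one-half the weight of whole-blood siblings at the initial division.
Dividing 1 in proportion to weights (total weight 4): Obafemi (weight 1) → 1/4; Ronke (weight 1) → 1/4; Abiodun (weight 1/2) → 1/8; Temitope (weight 1) → 1/4; Adaeze (weight 1/2) → 1/8.
Obafemi is living and takes 1/4.
Ronke predeceased; the 1/4 allotted to Ronke's branch passes to Ronke's issue by representation.
The 1/4 is divided into 3 equal shares of 1/12 among Uzoma, Morounke, Kehinde.
Uzoma is living and takes 1/12.
Morounke is living and takes 1/12.
Kehinde is living and takes 1/12.
Abiodun is living and takes 1/8.
Temitope is living and takes 1/4.
Adaeze is living and takes 1/8.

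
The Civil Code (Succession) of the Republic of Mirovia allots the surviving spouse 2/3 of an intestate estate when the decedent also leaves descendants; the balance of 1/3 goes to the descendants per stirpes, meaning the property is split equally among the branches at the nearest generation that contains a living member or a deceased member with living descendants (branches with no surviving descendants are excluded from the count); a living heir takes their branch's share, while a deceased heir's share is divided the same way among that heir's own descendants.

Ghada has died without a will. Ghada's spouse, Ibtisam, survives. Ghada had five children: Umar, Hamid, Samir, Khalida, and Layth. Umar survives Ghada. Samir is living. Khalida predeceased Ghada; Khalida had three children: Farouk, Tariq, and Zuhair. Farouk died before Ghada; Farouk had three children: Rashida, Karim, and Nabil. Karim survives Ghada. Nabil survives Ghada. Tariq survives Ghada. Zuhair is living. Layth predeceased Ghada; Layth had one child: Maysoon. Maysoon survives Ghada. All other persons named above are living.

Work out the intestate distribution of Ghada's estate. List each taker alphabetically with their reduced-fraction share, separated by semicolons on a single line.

Hamid 1/15; Ibtisam 2/3; Karim 1/135; Maysoon 1/15; Nabil 1/135; Rashida 1/135; Samir 1/15; Tariq 1/45; Umar 1/15; Zuhair 1/45

Ibtisam, as surviving spouse, takes 2/3.
The remaining 1/3 passes to Ghada's descendants per stirpes.
The 1/3 is divided into 5 equal shares of 1/15 among Umar, Hamid, Samir, Khalida, Layth.
Umar is living and takes 1/15.
Hamid is living and takes 1/15.
Samir is living and takes 1/15.
Khalida predeceased; the 1/15 allotted to Khalida's branch passes to Khalida's issue by representation.
The 1/15 is divided into 3 equal shares of 1/45 among Farouk, Tariq, Zuhair.
Farouk predeceased; the 1/45 allotted to Farouk's branch passes to Farouk's issue by representation.
The 1/45 is divided into 3 equal shares of 1/135 among Rashida, Karim, Nabil.
Rashida is living and takes 1/135.
Karim is living and takes 1/135.
Nabil is living and takes 1/135.
Tariq is living and takes 1/45.
Zuhair is living and takes 1/45.
Layth predeceased; the 1/15 allotted to Layth's branch passes to Layth's issue by representation.
Maysoon is the sole taker at this level and receives the full 1/15.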